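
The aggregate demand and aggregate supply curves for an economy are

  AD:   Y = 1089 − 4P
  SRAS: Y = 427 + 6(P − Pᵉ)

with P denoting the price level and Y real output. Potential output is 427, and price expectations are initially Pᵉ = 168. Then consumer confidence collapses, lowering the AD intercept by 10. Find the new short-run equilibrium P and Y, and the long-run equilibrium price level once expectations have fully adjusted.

Short run: P = 166, Y = 415. Long run: P = 163.

AD shifts left: new AD is Y = 1079 − 4P. With Pᵉ = 168, SRAS is Y = 6P − 581.
Short run: 1079 − 4P = 6P − 581 gives 1660 = 10P, so P = 166 and Y = 1079 − 4·166 = 415.
Y = 415 is below potential 427; expectations adjust and SRAS shifts right until Y = 427.
Long run: on the new AD curve, 427 = 1079 − 4P gives P = 163.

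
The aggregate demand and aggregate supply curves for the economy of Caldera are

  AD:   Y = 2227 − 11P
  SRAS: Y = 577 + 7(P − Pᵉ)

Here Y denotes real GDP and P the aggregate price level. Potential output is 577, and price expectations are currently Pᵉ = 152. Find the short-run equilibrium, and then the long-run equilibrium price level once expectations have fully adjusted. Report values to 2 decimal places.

Short run: P = 150.78, Y = 568.44. Long run: P = 150.00.

Short run: with Pᵉ = 152, SRAS is Y = 7P − 487. Setting AD = SRAS gives 2714 = 18P, so P = 150.78 and Y = 2227 − 11P = 568.44.
Output 568.44 is below potential 577, so over time expected prices fall and SRAS shifts right until Y returns to 577.
Long run: Y = 577 on the AD curve gives 577 = 2227 − 11P, so P = 150.00.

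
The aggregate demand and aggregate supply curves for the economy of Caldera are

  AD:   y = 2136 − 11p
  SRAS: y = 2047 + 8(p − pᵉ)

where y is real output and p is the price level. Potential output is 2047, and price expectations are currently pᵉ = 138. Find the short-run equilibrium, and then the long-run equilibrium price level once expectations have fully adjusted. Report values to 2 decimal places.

Short run: with pᵉ = 138, SRAS is y = 943 + 8p. Setting AD = SRAS gives 1193 = 19p, so p = 62.79 and y = 2136 − 11p = 1445.32.
Output 1445.32 is below potential 2047, so over time expected prices fall and SRAS shifts right until y returns to 2047.
Long run: y = 2047 on the AD curve gives 2047 = 2136 − 11p, so p = 8.09.

Short run: p = 62.79, y = 1445.32. Long run: p = 8.09.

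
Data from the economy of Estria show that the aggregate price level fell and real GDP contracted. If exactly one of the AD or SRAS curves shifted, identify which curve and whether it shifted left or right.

P fell and Y fell. An AD shift moves P and Y in the same direction; an SRAS shift moves them in opposite directions.
Here P and Y moved in the same direction, so the AD curve shifted.
Since Y fell, AD shifted left.

AD shifted left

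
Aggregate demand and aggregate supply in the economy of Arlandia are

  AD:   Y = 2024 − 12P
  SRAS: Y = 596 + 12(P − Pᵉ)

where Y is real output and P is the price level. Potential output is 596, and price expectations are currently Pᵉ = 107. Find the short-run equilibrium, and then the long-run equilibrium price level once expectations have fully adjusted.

Short run: with Pᵉ = 107, SRAS is Y = 12P − 688. Setting AD = SRAS gives 2712 = 24P, so P = 113 and Y = 2024 − 12·113 = 668.
Output 668 is above potential 596, so over time expected prices rise and SRAS shifts left until Y returns to 596.
Long run: Y = 596 on the AD curve gives 596 = 2024 − 12P, so P = 119.

Short run: P = 113, Y = 668. Long run: P = 119.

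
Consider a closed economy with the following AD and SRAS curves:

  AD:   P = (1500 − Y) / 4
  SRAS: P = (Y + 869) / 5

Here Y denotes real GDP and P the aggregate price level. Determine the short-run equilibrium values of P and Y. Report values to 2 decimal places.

Rearrange AD to Y = 1500 − 4P.
Rearrange SRAS to Y = 5P − 869.
Set AD = SRAS: 1500 − 4P = 5P − 869, so 2369 = 9P and P = 263.22.
Substituting into AD, Y = 1500 − 4P = 447.11.

P = 263.22, Y = 447.11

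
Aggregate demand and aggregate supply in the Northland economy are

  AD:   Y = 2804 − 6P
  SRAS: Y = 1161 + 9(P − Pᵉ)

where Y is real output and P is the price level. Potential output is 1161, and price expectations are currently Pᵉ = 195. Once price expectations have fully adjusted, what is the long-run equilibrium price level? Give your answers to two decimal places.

Long-run P = 273.83

Short run: with Pᵉ = 195, SRAS is Y = 9P − 594. Setting AD = SRAS gives 3398 = 15P, so P = 226.53 and Y = 2804 − 6P = 1444.80.
Output 1444.80 is above potential 1161, so over time expected prices rise and SRAS shifts left until Y returns to 1161.
Long run: Y = 1161 on the AD curve gives 1161 = 2804 − 6P, so P = 273.83.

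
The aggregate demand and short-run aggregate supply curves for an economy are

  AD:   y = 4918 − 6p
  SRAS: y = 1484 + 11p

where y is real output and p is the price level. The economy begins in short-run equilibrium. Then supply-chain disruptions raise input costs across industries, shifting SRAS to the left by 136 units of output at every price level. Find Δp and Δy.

Δp = +8, Δy = -48

This is a negative supply shock: SRAS shifts left.
New SRAS: y = 1348 + 11p.
Set AD = SRAS: 4918 − 6p = 1348 + 11p, so 3570 = 17p and p = 210.
y = 4918 − 6·210 = 3658.
Initially p = 202, y = 3706, so Δp = +8 and Δy = -48.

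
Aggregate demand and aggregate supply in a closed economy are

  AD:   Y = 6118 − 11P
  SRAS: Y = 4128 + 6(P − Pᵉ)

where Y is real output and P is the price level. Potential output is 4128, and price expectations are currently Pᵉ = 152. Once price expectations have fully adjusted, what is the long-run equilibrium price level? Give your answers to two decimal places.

Long-run P = 180.91

Short run: with Pᵉ = 152, SRAS is Y = 3216 + 6P. Setting AD = SRAS gives 2902 = 17P, so P = 170.71 and Y = 6118 − 11P = 4240.24.
Output 4240.24 is above potential 4128, so over time expected prices rise and SRAS shifts left until Y returns to 4128.
Long run: Y = 4128 on the AD curve gives 4128 = 6118 − 11P, so P = 180.91.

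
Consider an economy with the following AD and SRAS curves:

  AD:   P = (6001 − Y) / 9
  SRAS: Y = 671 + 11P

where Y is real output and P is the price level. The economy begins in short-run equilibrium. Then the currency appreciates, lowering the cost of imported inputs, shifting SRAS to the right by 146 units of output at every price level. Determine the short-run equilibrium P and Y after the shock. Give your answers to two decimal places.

P = 259.20, Y = 3668.20

This is a positive supply shock: SRAS shifts right.
New SRAS: Y = 817 + 11P.
Set AD = SRAS: 6001 − 9P = 817 + 11P, so 5184 = 20P and P = 259.20.
Substituting into AD, Y = 3668.20.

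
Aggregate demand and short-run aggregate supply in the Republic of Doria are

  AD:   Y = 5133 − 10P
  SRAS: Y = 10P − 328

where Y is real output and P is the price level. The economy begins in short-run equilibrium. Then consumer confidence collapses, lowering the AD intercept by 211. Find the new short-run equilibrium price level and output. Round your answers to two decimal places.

P = 262.50, Y = 2297.00

This is a negative demand shock: AD shifts left.
New AD: Y = 4922 − 10P.
Set AD = SRAS: 4922 − 10P = 10P − 328, so 5250 = 20P and P = 262.50.
Substituting into AD, Y = 2297.00.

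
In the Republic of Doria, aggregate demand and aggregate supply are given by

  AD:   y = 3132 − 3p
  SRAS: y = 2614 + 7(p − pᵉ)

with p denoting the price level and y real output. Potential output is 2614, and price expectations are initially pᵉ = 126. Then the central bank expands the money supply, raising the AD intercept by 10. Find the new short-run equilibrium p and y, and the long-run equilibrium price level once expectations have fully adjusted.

Short run: p = 141, y = 2719. Long run: p = 176.

AD shifts right: new AD is y = 3142 − 3p. With pᵉ = 126, SRAS is y = 1732 + 7p.
Short run: 3142 − 3p = 1732 + 7p gives 1410 = 10p, so p = 141 and y = 3142 − 3·141 = 2719.
y = 2719 is above potential 2614; expectations adjust and SRAS shifts left until y = 2614.
Long run: on the new AD curve, 2614 = 3142 − 3p gives p = 176.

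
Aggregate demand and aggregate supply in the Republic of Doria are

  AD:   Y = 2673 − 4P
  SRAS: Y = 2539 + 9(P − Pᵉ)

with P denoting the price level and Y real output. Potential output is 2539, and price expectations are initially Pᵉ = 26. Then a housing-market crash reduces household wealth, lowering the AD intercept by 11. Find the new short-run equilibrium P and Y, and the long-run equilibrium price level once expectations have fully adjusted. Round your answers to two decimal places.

AD shifts left: new AD is Y = 2662 − 4P. With Pᵉ = 26, SRAS is Y = 2305 + 9P.
Short run: 2662 − 4P = 2305 + 9P gives 357 = 13P, so P = 27.46 and Y = 2662 − 4P = 2552.15.
Y = 2552.15 is above potential 2539; expectations adjust and SRAS shifts left until Y = 2539.
Long run: on the new AD curve, 2539 = 2662 − 4P gives P = 30.75.

Short run: P = 27.46, Y = 2552.15. Long run: P = 30.75.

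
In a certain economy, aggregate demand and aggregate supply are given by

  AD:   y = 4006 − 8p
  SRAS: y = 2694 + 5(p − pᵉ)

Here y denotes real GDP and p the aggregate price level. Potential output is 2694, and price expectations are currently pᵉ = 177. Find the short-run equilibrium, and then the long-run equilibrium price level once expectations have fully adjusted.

Short run: with pᵉ = 177, SRAS is y = 1809 + 5p. Setting AD = SRAS gives 2197 = 13p, so p = 169 and y = 4006 − 8·169 = 2654.
Output 2654 is below potential 2694, so over time expected prices fall and SRAS shifts right until y returns to 2694.
Long run: y = 2694 on the AD curve gives 2694 = 4006 − 8p, so p = 164.

Short run: p = 169, y = 2654. Long run: p = 164.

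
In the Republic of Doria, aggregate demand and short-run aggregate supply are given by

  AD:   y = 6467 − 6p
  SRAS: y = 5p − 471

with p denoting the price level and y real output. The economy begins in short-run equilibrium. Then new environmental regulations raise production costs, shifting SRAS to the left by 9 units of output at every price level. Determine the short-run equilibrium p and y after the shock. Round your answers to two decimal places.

This is a negative supply shock: SRAS shifts left.
New SRAS: y = 5p − 480.
Set AD = SRAS: 6467 − 6p = 5p − 480, so 6947 = 11p and p = 631.55.
Substituting into AD, y = 2677.73.

p = 631.55, y = 2677.73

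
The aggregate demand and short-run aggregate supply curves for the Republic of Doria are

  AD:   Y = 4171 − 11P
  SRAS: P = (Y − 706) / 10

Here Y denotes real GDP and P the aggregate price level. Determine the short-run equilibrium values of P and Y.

Rearrange SRAS to Y = 706 + 10P.
Set AD = SRAS: 4171 − 11P = 706 + 10P, so 3465 = 21P and P = 165.
Then Y = 4171 − 11·165 = 2356.

P = 165, Y = 2356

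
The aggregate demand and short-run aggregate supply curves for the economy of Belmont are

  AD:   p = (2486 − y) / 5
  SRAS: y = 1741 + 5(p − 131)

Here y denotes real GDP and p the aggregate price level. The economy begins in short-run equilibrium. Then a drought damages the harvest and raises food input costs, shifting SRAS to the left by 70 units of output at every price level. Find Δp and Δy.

This is a negative supply shock: SRAS shifts left.
New SRAS: y = 1016 + 5p.
Set AD = SRAS: 2486 − 5p = 1016 + 5p, so 1470 = 10p and p = 147.
y = 2486 − 5·147 = 1751.
Initially p = 140, y = 1786, so Δp = +7 and Δy = -35.

Δp = +7, Δy = -35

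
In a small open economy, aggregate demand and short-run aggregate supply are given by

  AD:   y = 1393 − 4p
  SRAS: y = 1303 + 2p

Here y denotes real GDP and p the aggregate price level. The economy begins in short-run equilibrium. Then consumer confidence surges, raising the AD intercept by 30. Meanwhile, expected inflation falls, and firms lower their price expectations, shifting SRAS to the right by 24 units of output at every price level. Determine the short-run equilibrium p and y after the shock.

After both shocks: AD is y = 1423 − 4p and SRAS is y = 1327 + 2p.
Setting them equal: 96 = 6p, so p = 16.
y = 1423 − 4·16 = 1359.

p = 16, y = 1359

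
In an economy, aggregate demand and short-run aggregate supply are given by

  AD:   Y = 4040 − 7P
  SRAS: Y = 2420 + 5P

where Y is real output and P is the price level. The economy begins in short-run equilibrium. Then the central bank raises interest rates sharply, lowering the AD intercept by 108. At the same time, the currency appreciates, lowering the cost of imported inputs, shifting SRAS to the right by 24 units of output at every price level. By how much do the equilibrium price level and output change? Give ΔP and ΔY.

ΔP = -11, ΔY = -31

After both shocks: AD is Y = 3932 − 7P and SRAS is Y = 2444 + 5P.
Setting them equal: 1488 = 12P, so P = 124.
Y = 3932 − 7·124 = 3064.
Initially P = 135, Y = 3095, so ΔP = -11 and ΔY = -31.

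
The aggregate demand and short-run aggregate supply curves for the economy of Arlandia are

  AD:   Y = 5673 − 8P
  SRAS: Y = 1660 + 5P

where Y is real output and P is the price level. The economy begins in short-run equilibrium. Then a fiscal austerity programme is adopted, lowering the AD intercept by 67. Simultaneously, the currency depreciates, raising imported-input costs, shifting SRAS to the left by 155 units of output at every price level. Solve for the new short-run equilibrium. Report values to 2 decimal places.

After both shocks: AD is Y = 5606 − 8P and SRAS is Y = 1505 + 5P.
Setting them equal: 4101 = 13P, so P = 315.46.
Substituting into AD, Y = 3082.31.

P = 315.46, Y = 3082.31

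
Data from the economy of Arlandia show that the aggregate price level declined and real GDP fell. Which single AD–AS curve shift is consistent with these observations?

AD shifted left

P fell and Y fell. An AD shift moves P and Y in the same direction; an SRAS shift moves them in opposite directions.
Here P and Y moved in the same direction, so the AD curve shifted.
Since Y fell, AD shifted left.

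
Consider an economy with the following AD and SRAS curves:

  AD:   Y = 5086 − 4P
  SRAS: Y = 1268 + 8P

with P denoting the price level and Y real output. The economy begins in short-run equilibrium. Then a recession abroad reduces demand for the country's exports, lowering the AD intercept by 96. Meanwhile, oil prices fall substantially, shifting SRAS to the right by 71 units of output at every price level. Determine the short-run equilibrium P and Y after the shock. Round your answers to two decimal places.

After both shocks: AD is Y = 4990 − 4P and SRAS is Y = 1339 + 8P.
Setting them equal: 3651 = 12P, so P = 304.25.
Substituting into AD, Y = 3773.00.

P = 304.25, Y = 3773.00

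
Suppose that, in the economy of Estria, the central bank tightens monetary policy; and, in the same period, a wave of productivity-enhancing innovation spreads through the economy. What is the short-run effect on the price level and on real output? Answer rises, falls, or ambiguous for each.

The first event is a negative demand shock: AD shifts left, which by itself pushes P down and Y down.
The second is a favourable supply shock: SRAS shifts right, which by itself pushes P down and Y up.
Both shocks push P down, so P falls. The two shocks push Y in opposite directions, so the effect on Y is ambiguous.

Price level: falls; output: ambiguous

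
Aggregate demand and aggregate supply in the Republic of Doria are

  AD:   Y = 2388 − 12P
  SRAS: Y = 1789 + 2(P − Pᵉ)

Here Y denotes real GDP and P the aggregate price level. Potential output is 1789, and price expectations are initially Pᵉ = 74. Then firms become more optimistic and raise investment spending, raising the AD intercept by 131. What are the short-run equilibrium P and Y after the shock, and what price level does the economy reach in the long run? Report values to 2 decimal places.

AD shifts right: new AD is Y = 2519 − 12P. With Pᵉ = 74, SRAS is Y = 1641 + 2P.
Short run: 2519 − 12P = 1641 + 2P gives 878 = 14P, so P = 62.71 and Y = 2519 − 12P = 1766.43.
Y = 1766.43 is below potential 1789; expectations adjust and SRAS shifts right until Y = 1789.
Long run: on the new AD curve, 1789 = 2519 − 12P gives P = 60.83.

Short run: P = 62.71, Y = 1766.43. Long run: P = 60.83.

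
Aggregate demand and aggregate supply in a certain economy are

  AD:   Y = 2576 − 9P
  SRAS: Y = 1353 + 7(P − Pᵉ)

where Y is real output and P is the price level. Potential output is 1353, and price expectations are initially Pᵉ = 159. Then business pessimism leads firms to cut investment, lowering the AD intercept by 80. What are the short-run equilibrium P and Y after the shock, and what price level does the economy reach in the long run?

Short run: P = 141, Y = 1227. Long run: P = 127.

AD shifts left: new AD is Y = 2496 − 9P. With Pᵉ = 159, SRAS is Y = 240 + 7P.
Short run: 2496 − 9P = 240 + 7P gives 2256 = 16P, so P = 141 and Y = 2496 − 9·141 = 1227.
Y = 1227 is below potential 1353; expectations adjust and SRAS shifts right until Y = 1353.
Long run: on the new AD curve, 1353 = 2496 − 9P gives P = 127.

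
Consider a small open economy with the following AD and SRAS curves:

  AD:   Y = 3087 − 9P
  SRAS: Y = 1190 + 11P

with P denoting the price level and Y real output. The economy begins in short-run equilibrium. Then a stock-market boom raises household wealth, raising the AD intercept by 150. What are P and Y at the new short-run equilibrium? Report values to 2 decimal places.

This is a positive demand shock: AD shifts right.
New AD: Y = 3237 − 9P.
Set AD = SRAS: 3237 − 9P = 1190 + 11P, so 2047 = 20P and P = 102.35.
Substituting into AD, Y = 2315.85.

P = 102.35, Y = 2315.85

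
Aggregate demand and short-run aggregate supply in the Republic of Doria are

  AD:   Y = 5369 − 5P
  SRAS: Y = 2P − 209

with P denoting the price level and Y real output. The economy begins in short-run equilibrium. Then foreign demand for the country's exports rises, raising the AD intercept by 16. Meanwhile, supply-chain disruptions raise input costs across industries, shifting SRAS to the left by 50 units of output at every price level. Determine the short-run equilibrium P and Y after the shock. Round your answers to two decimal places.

P = 806.29, Y = 1353.57

After both shocks: AD is Y = 5385 − 5P and SRAS is Y = 2P − 259.
Setting them equal: 5644 = 7P, so P = 806.29.
Substituting into AD, Y = 1353.57.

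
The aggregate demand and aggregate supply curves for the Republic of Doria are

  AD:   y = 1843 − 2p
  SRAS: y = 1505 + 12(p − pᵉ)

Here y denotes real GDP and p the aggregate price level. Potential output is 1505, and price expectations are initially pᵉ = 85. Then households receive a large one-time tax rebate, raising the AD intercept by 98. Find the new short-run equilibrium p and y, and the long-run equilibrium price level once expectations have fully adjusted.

AD shifts right: new AD is y = 1941 − 2p. With pᵉ = 85, SRAS is y = 485 + 12p.
Short run: 1941 − 2p = 485 + 12p gives 1456 = 14p, so p = 104 and y = 1941 − 2·104 = 1733.
y = 1733 is above potential 1505; expectations adjust and SRAS shifts left until y = 1505.
Long run: on the new AD curve, 1505 = 1941 − 2p gives p = 218.

Short run: p = 104, y = 1733. Long run: p = 218.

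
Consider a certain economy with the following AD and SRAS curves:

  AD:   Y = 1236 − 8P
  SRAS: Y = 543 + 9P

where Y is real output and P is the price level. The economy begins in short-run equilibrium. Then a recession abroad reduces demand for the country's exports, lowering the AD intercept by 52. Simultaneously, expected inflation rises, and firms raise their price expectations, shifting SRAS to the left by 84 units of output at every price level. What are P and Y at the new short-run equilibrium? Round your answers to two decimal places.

P = 42.65, Y = 842.82

After both shocks: AD is Y = 1184 − 8P and SRAS is Y = 459 + 9P.
Setting them equal: 725 = 17P, so P = 42.65.
Substituting into AD, Y = 842.82.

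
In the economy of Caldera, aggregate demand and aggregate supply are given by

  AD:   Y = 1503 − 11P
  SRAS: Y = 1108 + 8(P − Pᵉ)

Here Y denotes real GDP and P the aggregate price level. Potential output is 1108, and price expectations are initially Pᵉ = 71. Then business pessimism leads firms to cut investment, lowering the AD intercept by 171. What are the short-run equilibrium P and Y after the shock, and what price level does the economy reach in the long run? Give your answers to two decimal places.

AD shifts left: new AD is Y = 1332 − 11P. With Pᵉ = 71, SRAS is Y = 540 + 8P.
Short run: 1332 − 11P = 540 + 8P gives 792 = 19P, so P = 41.68 and Y = 1332 − 11P = 873.47.
Y = 873.47 is below potential 1108; expectations adjust and SRAS shifts right until Y = 1108.
Long run: on the new AD curve, 1108 = 1332 − 11P gives P = 20.36.

Short run: P = 41.68, Y = 873.47. Long run: P = 20.36.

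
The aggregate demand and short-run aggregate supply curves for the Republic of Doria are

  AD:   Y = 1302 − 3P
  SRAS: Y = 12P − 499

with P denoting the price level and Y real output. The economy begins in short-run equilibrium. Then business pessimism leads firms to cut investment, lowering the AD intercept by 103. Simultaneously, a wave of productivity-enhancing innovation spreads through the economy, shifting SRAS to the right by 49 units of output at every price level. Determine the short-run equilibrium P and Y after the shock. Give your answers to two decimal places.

After both shocks: AD is Y = 1199 − 3P and SRAS is Y = 12P − 450.
Setting them equal: 1649 = 15P, so P = 109.93.
Substituting into AD, Y = 869.20.

P = 109.93, Y = 869.20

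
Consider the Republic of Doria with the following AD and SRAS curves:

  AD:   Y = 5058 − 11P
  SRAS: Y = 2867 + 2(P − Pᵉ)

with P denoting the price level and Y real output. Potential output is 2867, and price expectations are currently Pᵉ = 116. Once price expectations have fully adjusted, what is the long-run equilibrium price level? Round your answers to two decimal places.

Short run: with Pᵉ = 116, SRAS is Y = 2635 + 2P. Setting AD = SRAS gives 2423 = 13P, so P = 186.38 and Y = 5058 − 11P = 3007.77.
Output 3007.77 is above potential 2867, so over time expected prices rise and SRAS shifts left until Y returns to 2867.
Long run: Y = 2867 on the AD curve gives 2867 = 5058 − 11P, so P = 199.18.

Long-run P = 199.18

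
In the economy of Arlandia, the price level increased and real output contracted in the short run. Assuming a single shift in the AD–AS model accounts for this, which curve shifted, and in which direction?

P rose and Y fell. An AD shift moves P and Y in the same direction; an SRAS shift moves them in opposite directions.
Here P and Y moved in opposite directions, so the SRAS curve shifted.
Since Y fell, SRAS shifted left.

SRAS shifted left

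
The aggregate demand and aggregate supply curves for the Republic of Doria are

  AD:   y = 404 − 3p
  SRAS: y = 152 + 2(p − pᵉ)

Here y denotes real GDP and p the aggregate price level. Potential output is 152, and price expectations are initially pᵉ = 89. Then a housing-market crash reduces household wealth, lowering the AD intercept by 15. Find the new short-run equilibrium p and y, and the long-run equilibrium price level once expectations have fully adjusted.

Short run: p = 83, y = 140. Long run: p = 79.

AD shifts left: new AD is y = 389 − 3p. With pᵉ = 89, SRAS is y = 2p − 26.
Short run: 389 − 3p = 2p − 26 gives 415 = 5p, so p = 83 and y = 389 − 3·83 = 140.
y = 140 is below potential 152; expectations adjust and SRAS shifts right until y = 152.
Long run: on the new AD curve, 152 = 389 − 3p gives p = 79.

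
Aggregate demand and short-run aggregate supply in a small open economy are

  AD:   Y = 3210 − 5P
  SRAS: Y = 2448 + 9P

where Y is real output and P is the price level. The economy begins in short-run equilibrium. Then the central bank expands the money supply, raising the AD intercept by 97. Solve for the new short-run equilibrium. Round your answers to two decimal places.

This is a positive demand shock: AD shifts right.
New AD: Y = 3307 − 5P.
Set AD = SRAS: 3307 − 5P = 2448 + 9P, so 859 = 14P and P = 61.36.
Substituting into AD, Y = 3000.21.

P = 61.36, Y = 3000.21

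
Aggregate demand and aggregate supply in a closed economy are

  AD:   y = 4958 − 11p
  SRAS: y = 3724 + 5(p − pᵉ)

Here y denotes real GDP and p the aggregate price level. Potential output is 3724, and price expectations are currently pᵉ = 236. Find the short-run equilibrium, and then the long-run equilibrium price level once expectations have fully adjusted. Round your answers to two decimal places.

Short run: p = 150.88, y = 3298.38. Long run: p = 112.18.

Short run: with pᵉ = 236, SRAS is y = 2544 + 5p. Setting AD = SRAS gives 2414 = 16p, so p = 150.88 and y = 4958 − 11p = 3298.38.
Output 3298.38 is below potential 3724, so over time expected prices fall and SRAS shifts right until y returns to 3724.
Long run: y = 3724 on the AD curve gives 3724 = 4958 − 11p, so p = 112.18.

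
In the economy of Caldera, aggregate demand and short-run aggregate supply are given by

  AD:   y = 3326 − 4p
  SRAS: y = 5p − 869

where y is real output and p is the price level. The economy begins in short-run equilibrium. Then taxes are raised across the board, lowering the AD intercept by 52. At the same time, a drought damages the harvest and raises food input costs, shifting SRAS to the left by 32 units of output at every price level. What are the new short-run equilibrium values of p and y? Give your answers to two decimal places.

p = 463.89, y = 1418.44

After both shocks: AD is y = 3274 − 4p and SRAS is y = 5p − 901.
Setting them equal: 4175 = 9p, so p = 463.89.
Substituting into AD, y = 1418.44.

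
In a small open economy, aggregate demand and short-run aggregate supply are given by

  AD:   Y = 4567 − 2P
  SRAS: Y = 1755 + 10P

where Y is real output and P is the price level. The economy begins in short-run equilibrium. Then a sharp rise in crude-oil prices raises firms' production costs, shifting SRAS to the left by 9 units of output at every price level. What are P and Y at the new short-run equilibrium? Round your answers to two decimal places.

This is a negative supply shock: SRAS shifts left.
New SRAS: Y = 1746 + 10P.
Set AD = SRAS: 4567 − 2P = 1746 + 10P, so 2821 = 12P and P = 235.08.
Substituting into AD, Y = 4096.83.

P = 235.08, Y = 4096.83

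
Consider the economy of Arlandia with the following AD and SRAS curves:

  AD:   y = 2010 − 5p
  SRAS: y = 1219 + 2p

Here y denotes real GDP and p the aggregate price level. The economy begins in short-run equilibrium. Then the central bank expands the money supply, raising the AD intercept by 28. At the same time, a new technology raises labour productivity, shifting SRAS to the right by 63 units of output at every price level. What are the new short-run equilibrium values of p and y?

After both shocks: AD is y = 2038 − 5p and SRAS is y = 1282 + 2p.
Setting them equal: 756 = 7p, so p = 108.
y = 2038 − 5·108 = 1498.

p = 108, y = 1498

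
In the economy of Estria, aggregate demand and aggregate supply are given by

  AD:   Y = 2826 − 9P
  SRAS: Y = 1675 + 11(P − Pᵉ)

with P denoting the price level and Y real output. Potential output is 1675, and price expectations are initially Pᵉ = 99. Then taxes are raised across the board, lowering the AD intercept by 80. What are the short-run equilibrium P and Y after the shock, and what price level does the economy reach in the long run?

AD shifts left: new AD is Y = 2746 − 9P. With Pᵉ = 99, SRAS is Y = 586 + 11P.
Short run: 2746 − 9P = 586 + 11P gives 2160 = 20P, so P = 108 and Y = 2746 − 9·108 = 1774.
Y = 1774 is above potential 1675; expectations adjust and SRAS shifts left until Y = 1675.
Long run: on the new AD curve, 1675 = 2746 − 9P gives P = 119.

Short run: P = 108, Y = 1774. Long run: P = 119.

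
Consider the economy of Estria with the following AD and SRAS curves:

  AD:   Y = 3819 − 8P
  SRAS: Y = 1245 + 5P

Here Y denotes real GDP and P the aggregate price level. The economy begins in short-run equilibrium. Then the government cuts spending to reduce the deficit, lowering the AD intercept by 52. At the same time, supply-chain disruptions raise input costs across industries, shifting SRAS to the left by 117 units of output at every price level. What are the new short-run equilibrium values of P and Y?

After both shocks: AD is Y = 3767 − 8P and SRAS is Y = 1128 + 5P.
Setting them equal: 2639 = 13P, so P = 203.
Y = 3767 − 8·203 = 2143.

P = 203, Y = 2143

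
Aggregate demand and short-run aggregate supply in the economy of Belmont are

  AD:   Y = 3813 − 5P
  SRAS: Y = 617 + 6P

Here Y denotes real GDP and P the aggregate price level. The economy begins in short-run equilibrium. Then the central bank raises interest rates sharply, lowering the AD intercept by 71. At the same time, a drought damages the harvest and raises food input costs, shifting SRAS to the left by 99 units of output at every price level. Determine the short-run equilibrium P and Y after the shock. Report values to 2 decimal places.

P = 293.09, Y = 2276.55

After both shocks: AD is Y = 3742 − 5P and SRAS is Y = 518 + 6P.
Setting them equal: 3224 = 11P, so P = 293.09.
Substituting into AD, Y = 2276.55.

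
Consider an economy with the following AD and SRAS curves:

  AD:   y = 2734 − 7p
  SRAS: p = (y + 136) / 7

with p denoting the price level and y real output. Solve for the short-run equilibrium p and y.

Rearrange SRAS to y = 7p − 136.
Set AD = SRAS: 2734 − 7p = 7p − 136, so 2870 = 14p and p = 205.
Then y = 2734 − 7·205 = 1299.

p = 205, y = 1299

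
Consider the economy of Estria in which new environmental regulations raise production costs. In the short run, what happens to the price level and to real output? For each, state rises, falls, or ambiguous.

Price level: rises; output: falls

This is an adverse supply shock: SRAS shifts left.
Moving along the downward-sloping AD curve, P rises and Y falls.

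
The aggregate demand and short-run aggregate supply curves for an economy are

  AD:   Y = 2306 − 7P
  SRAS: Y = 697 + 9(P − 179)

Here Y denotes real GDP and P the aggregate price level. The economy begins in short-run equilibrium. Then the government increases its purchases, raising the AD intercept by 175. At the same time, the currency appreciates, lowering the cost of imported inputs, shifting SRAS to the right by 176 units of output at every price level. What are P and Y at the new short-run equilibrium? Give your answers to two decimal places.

P = 201.19, Y = 1072.69

After both shocks: AD is Y = 2481 − 7P and SRAS is Y = 9P − 738.
Setting them equal: 3219 = 16P, so P = 201.19.
Substituting into AD, Y = 1072.69.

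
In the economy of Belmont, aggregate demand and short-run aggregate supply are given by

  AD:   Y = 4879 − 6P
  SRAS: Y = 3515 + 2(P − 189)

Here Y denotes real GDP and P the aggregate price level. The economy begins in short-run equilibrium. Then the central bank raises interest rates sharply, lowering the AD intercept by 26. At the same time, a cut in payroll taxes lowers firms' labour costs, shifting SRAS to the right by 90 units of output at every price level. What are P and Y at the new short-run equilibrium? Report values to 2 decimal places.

P = 203.25, Y = 3633.50

After both shocks: AD is Y = 4853 − 6P and SRAS is Y = 3227 + 2P.
Setting them equal: 1626 = 8P, so P = 203.25.
Substituting into AD, Y = 3633.50.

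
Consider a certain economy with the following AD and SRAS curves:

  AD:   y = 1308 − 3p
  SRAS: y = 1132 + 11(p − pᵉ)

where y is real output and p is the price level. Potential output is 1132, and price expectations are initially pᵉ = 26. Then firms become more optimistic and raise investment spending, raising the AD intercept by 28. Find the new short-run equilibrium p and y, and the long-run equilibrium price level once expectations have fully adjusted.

Short run: p = 35, y = 1231. Long run: p = 68.

AD shifts right: new AD is y = 1336 − 3p. With pᵉ = 26, SRAS is y = 846 + 11p.
Short run: 1336 − 3p = 846 + 11p gives 490 = 14p, so p = 35 and y = 1336 − 3·35 = 1231.
y = 1231 is above potential 1132; expectations adjust and SRAS shifts left until y = 1132.
Long run: on the new AD curve, 1132 = 1336 − 3p gives p = 68.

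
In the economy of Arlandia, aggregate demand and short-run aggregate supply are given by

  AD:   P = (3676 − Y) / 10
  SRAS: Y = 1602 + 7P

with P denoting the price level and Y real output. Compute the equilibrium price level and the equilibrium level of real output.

P = 122, Y = 2456

Rearrange AD to Y = 3676 − 10P.
Set AD = SRAS: 3676 − 10P = 1602 + 7P, so 2074 = 17P and P = 122.
Then Y = 3676 − 10·122 = 2456.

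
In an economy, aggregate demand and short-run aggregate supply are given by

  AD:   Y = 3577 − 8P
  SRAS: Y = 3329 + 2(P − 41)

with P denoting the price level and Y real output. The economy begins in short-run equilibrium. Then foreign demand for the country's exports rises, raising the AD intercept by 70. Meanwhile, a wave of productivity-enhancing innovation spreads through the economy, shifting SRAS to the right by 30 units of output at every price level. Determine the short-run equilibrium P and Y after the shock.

P = 37, Y = 3351

After both shocks: AD is Y = 3647 − 8P and SRAS is Y = 3277 + 2P.
Setting them equal: 370 = 10P, so P = 37.
Y = 3647 − 8·37 = 3351.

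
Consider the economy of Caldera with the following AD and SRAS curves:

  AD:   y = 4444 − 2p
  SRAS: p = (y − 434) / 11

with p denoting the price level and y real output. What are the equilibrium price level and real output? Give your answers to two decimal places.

p = 308.46, y = 3827.08

Rearrange SRAS to y = 434 + 11p.
Set AD = SRAS: 4444 − 2p = 434 + 11p, so 4010 = 13p and p = 308.46.
Substituting into AD, y = 4444 − 2p = 3827.08.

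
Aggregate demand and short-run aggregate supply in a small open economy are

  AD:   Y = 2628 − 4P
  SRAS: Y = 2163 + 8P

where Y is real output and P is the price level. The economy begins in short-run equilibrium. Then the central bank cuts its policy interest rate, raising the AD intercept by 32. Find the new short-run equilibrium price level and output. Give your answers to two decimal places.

P = 41.42, Y = 2494.33

This is a positive demand shock: AD shifts right.
New AD: Y = 2660 − 4P.
Set AD = SRAS: 2660 − 4P = 2163 + 8P, so 497 = 12P and P = 41.42.
Substituting into AD, Y = 2494.33.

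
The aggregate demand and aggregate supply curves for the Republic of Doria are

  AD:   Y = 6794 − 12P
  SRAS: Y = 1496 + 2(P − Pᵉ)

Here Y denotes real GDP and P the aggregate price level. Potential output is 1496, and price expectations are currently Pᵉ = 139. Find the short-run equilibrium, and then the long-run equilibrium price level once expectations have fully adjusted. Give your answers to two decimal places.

Short run: P = 398.29, Y = 2014.57. Long run: P = 441.50.

Short run: with Pᵉ = 139, SRAS is Y = 1218 + 2P. Setting AD = SRAS gives 5576 = 14P, so P = 398.29 and Y = 6794 − 12P = 2014.57.
Output 2014.57 is above potential 1496, so over time expected prices rise and SRAS shifts left until Y returns to 1496.
Long run: Y = 1496 on the AD curve gives 1496 = 6794 − 12P, so P = 441.50.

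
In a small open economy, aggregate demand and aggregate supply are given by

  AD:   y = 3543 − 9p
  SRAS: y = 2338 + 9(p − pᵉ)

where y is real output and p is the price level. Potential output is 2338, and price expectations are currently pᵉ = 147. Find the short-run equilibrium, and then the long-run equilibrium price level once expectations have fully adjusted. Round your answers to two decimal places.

Short run: with pᵉ = 147, SRAS is y = 1015 + 9p. Setting AD = SRAS gives 2528 = 18p, so p = 140.44 and y = 3543 − 9p = 2279.00.
Output 2279.00 is below potential 2338, so over time expected prices fall and SRAS shifts right until y returns to 2338.
Long run: y = 2338 on the AD curve gives 2338 = 3543 − 9p, so p = 133.89.

Short run: p = 140.44, y = 2279.00. Long run: p = 133.89.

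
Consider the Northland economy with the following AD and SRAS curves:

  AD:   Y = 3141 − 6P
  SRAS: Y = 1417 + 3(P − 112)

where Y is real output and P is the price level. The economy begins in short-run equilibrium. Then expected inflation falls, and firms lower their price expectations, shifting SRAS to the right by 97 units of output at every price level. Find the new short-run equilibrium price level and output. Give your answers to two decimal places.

This is a positive supply shock: SRAS shifts right.
New SRAS: Y = 1178 + 3P.
Set AD = SRAS: 3141 − 6P = 1178 + 3P, so 1963 = 9P and P = 218.11.
Substituting into AD, Y = 1832.33.

P = 218.11, Y = 1832.33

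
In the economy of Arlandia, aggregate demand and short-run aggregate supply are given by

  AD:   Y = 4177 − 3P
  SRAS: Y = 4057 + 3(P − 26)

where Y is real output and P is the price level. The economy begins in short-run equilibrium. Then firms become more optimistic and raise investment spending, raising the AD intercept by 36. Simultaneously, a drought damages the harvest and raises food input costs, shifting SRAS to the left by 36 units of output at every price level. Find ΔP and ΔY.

ΔP = +12, ΔY = +0

After both shocks: AD is Y = 4213 − 3P and SRAS is Y = 3943 + 3P.
Setting them equal: 270 = 6P, so P = 45.
Y = 4213 − 3·45 = 4078.
Initially P = 33, Y = 4078, so ΔP = +12 and ΔY = +0.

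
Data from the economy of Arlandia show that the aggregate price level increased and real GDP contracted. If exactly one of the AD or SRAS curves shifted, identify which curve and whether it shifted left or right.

P rose and Y fell. An AD shift moves P and Y in the same direction; an SRAS shift moves them in opposite directions.
Here P and Y moved in opposite directions, so the SRAS curve shifted.
Since Y fell, SRAS shifted left.

SRAS shifted left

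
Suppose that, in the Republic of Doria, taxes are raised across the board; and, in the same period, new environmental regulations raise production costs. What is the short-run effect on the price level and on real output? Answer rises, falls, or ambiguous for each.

Price level: ambiguous; output: falls

The first event is a negative demand shock: AD shifts left, which by itself pushes P down and Y down.
The second is an adverse supply shock: SRAS shifts left, which by itself pushes P up and Y down.
The two shocks push P in opposite directions, so the effect on P is ambiguous. Both shocks push Y down, so Y falls.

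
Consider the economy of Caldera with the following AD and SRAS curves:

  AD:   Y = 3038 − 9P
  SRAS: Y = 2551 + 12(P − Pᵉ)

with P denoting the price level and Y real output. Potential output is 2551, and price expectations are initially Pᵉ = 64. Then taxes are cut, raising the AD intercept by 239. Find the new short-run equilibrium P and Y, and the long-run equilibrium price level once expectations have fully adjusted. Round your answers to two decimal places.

Short run: P = 71.14, Y = 2636.71. Long run: P = 80.67.

AD shifts right: new AD is Y = 3277 − 9P. With Pᵉ = 64, SRAS is Y = 1783 + 12P.
Short run: 3277 − 9P = 1783 + 12P gives 1494 = 21P, so P = 71.14 and Y = 3277 − 9P = 2636.71.
Y = 2636.71 is above potential 2551; expectations adjust and SRAS shifts left until Y = 2551.
Long run: on the new AD curve, 2551 = 3277 − 9P gives P = 80.67.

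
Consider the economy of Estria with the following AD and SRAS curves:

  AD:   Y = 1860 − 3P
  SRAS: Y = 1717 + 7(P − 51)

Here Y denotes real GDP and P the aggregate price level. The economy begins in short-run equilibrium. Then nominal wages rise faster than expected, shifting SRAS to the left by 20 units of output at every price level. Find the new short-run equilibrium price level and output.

P = 52, Y = 1704

This is a negative supply shock: SRAS shifts left.
New SRAS: Y = 1340 + 7P.
Set AD = SRAS: 1860 − 3P = 1340 + 7P, so 520 = 10P and P = 52.
Y = 1860 − 3·52 = 1704.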